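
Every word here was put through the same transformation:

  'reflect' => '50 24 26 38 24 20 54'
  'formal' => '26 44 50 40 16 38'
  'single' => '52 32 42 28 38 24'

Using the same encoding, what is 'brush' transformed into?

18 50 56 52 30

r(#18)→50 and e(#5)→24: differences scale by 2, so n = 2·pos + 14. With a=1..z=26, the number is 2·pos + 14.
Applying it to brush: b=2→18, r=18→50, u=21→56, s=19→52, h=8→30.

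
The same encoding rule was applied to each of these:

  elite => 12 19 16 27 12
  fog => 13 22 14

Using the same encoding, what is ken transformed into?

e is letter #5 and maps to 12: an offset of 7. Letters become their 1-based position plus 7 (so a→8, b→9, …).
On ken: k=11→18, e=5→12, n=14→21.

18 12 21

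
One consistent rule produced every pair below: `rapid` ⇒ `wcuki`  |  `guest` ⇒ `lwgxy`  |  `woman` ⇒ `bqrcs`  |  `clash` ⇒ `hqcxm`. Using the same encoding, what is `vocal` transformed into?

The shift depends on letter class: consonant r→w is +5, but vowel a→c is +2. Vowels shift forward by 2 and consonants shift forward by 5.
On vocal: v(cons)+5=a, o(vowel)+2=q, c(cons)+5=h, a(vowel)+2=c, l(cons)+5=q.

aqhcq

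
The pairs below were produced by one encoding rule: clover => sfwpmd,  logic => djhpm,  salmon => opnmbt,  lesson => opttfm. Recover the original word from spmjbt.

The output letters match the input read backwards, each shifted +1: clover reversed is revolc. Read the word backwards and shift each letter +1.
Decoding spmjbt: shift back: s−1=r, p−1=o, m−1=l, j−1=i, b−1=a, t−1=s → rolias; then reverse → sailor.

sailor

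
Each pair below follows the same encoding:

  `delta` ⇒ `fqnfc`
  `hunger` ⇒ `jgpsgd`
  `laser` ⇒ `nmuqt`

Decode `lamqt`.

joker

Shifts by position in delta: pos 0: d→f (+2), pos 1: e→q (+12), pos 2: l→n (+2), pos 3: t→f (+12) — repeating every 2. It's a Vigenère-style cipher with numeric key [2,12]: position i shifts by key[i mod 2].
Decoding lamqt: l−2=j, a−12=o, m−2=k, q−12=e, t−2=r.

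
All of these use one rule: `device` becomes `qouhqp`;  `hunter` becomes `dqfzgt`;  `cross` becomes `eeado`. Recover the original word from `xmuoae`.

social

The output letters match the input read backwards, each shifted +12: device reversed is ecived. Two steps: reverse the string, then apply a Caesar shift of +12.
Decoding xmuoae: shift back: x−12=l, m−12=a, u−12=i, o−12=c, a−12=o, e−12=s → laicos; then reverse → social.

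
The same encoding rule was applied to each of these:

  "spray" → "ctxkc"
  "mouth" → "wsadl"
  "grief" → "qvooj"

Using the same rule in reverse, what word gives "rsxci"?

horse

It's a Vigenère-style cipher with numeric key [10,4,6]: position i shifts by key[i mod 3].
Decoding rsxci: r−10=h, s−4=o, x−6=r, c−10=s, i−4=e.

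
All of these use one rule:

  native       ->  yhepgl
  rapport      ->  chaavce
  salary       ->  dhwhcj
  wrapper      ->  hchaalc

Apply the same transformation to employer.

lxawvjlc

The shift depends on letter class: consonant n→y is +11, but vowel a→h is +7. The rule splits by letter class: vowels +7, consonants +11.
Applying it to employer: e(vowel)+7=l, m(cons)+11=x, p(cons)+11=a, l(cons)+11=w, o(vowel)+7=v, y(cons)+11=j, e(vowel)+7=l, r(cons)+11=c.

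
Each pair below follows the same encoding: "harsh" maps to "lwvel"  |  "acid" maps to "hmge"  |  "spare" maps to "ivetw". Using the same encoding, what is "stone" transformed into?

The output letters match the input read backwards, each shifted +4: harsh reversed is hsrah. The word is reversed, then every letter is shifted forward by 4.
For stone: reverse → enots; then shift: e+4=i, n+4=r, o+4=s, t+4=x, s+4=w.

irsxw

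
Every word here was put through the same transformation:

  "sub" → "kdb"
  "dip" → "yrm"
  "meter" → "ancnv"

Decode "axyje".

Two steps: reverse the string, then apply a Caesar shift of +9.
Decoding axyje: shift back: a−9=r, x−9=o, y−9=p, j−9=a, e−9=v → ropav; then reverse → vapor.

vapor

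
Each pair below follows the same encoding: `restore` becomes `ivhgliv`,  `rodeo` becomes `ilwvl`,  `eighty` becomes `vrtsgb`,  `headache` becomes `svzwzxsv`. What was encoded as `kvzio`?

r(17)→i(8) and e(4)→v(21) fit y≡25x+25 (mod 26); the inverse of 25 mod 26 is 25. Each letter's alphabet position (a=0..z=25) is mapped through 25·x+25 mod 26 — an affine cipher.
Decoding kvzio: k(10)→25·(10−25)≡15=p; v(21)→25·(21−25)≡4=e; z(25)→25·(25−25)≡0=a; i(8)→25·(8−25)≡17=r; o(14)→25·(14−25)≡11=l (all mod 26).

pearl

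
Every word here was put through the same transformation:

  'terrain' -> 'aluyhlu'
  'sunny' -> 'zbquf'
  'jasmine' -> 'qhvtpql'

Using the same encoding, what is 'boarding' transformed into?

Shifts by position in terrain: pos 0: t→a (+7), pos 1: e→l (+7), pos 2: r→u (+3), pos 3: r→y (+7), pos 4: a→h (+7), pos 5: i→l (+3) — repeating every 3. The shifts repeat in a cycle of length 3: positions 0,1,… shift by +7, +7, +3, then the pattern repeats.
For boarding: b+7=i, o+7=v, a+3=d, r+7=y, d+7=k, i+3=l, n+7=u, g+7=n.

ivdyklun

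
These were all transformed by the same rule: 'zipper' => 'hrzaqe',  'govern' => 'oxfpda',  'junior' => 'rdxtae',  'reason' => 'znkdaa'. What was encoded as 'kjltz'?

cabin

In zipper: z→h is +8, i→r is +9, p→z is +10, p→a is +11 — the shift increases by 1 each position. Letter i (0-indexed) is shifted by i+8, so successive shifts are 8, 9, 10, ….
Decoding kjltz: k−8=c, j−9=a, l−10=b, t−11=i, z−12=n.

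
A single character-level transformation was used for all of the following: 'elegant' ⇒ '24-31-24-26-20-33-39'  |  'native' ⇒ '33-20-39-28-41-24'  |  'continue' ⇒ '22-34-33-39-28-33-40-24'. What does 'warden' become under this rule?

42-20-37-23-24-33

Letters become their 1-based position plus 19 (so a→20, b→21, …).
Applying it to warden: w=23→42, a=1→20, r=18→37, d=4→23, e=5→24, n=14→33.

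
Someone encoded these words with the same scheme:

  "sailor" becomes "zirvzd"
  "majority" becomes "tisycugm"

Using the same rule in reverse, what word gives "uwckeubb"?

In sailor: s→z is +7, a→i is +8, i→r is +9, l→v is +10 — the shift increases by 1 each position. The shift increases by 1 at each position, starting from +7: 7, 8, 9, ….
Undoing it on uwckeubb: u−7=n, w−8=o, c−9=t, k−10=a, e−11=t, u−12=i, b−13=o, b−14=n.

notation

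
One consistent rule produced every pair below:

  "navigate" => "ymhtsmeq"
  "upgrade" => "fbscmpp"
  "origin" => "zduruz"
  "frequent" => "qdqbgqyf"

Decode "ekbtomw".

typical

The shifts repeat in a cycle of length 3: positions 0,1,… shift by +11, +12, +12, then the pattern repeats.
Decoding ekbtomw: e−11=t, k−12=y, b−12=p, t−11=i, o−12=c, m−12=a, w−11=l.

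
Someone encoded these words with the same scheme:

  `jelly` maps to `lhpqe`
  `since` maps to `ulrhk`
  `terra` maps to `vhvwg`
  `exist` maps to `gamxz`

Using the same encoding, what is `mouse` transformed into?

oryxk

Letter i (0-indexed) is shifted by i+2, so successive shifts are 2, 3, 4, ….
Applying it to mouse: m+2=o, o+3=r, u+4=y, s+5=x, e+6=k.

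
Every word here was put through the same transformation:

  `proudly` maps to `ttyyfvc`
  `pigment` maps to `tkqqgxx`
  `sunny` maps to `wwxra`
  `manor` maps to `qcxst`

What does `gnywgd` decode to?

Shifts by position in proudly: pos 0: p→t (+4), pos 1: r→t (+2), pos 2: o→y (+10), pos 3: u→y (+4), pos 4: d→f (+2), pos 5: l→v (+10) — repeating every 3. The shifts repeat in a cycle of length 3: positions 0,1,… shift by +4, +2, +10, then the pattern repeats.
Decoding gnywgd: g−4=c, n−2=l, y−10=o, w−4=s, g−2=e, d−10=t.

closet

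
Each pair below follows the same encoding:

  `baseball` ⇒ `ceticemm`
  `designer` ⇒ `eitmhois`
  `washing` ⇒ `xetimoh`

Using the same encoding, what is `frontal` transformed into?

gssouem

The shift depends on letter class: consonant b→c is +1, but vowel a→e is +4. Vowels shift forward by 4 and consonants shift forward by 1.
On frontal: f(cons)+1=g, r(cons)+1=s, o(vowel)+4=s, n(cons)+1=o, t(cons)+1=u, a(vowel)+4=e, l(cons)+1=m.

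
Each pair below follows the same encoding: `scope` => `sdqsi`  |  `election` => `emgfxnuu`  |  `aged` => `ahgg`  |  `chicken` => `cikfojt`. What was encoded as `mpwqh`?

mound

In scope: s→s is +0, c→d is +1, o→q is +2, p→s is +3 — the shift increases by 1 each position. Each letter shifts forward by its position index (0, 1, 2, …) — the shift grows by one for each successive letter.
Decoding mpwqh: m−0=m, p−1=o, w−2=u, q−3=n, h−4=d.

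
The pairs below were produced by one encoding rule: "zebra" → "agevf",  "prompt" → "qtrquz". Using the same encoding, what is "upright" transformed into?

In zebra: z→a is +1, e→g is +2, b→e is +3, r→v is +4 — the shift increases by 1 each position. Each letter shifts forward by (position + 1), i.e. 1, 2, 3, … — the shift grows by one for each successive letter.
Applying it to upright: u+1=v, p+2=r, r+3=u, i+4=m, g+5=l, h+6=n, t+7=a.

vrumlna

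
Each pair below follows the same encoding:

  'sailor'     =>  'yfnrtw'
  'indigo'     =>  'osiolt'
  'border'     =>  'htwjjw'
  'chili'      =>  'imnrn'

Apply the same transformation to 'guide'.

Shifts by position in sailor: pos 0: s→y (+6), pos 1: a→f (+5), pos 2: i→n (+5), pos 3: l→r (+6), pos 4: o→t (+5), pos 5: r→w (+5) — repeating every 3. It's a Vigenère-style cipher with numeric key [6,5,5]: position i shifts by key[i mod 3].
Applying it to guide: g+6=m, u+5=z, i+5=n, d+6=j, e+5=j.

mznjj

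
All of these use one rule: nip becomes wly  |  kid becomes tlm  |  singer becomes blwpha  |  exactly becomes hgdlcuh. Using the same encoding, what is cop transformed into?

lry

The shift depends on letter class: consonant n→w is +9, but vowel i→l is +3. Two shifts are in play — +3 for a/e/i/o/u, +9 for every other letter.
Applying it to cop: c(cons)+9=l, o(vowel)+3=r, p(cons)+9=y.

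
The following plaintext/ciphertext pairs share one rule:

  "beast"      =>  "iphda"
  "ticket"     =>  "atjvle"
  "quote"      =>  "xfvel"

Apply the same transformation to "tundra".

The shifts repeat in a cycle of length 2: positions 0,1,… shift by +7, +11, then the pattern repeats.
For tundra: t+7=a, u+11=f, n+7=u, d+11=o, r+7=y, a+11=l.

afuoyl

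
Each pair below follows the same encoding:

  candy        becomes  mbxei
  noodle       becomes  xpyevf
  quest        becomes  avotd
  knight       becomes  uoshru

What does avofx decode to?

queen

It's a Vigenère-style cipher with numeric key [10,1]: position i shifts by key[i mod 2].
Undoing it on avofx: a−10=q, v−1=u, o−10=e, f−1=e, x−10=n.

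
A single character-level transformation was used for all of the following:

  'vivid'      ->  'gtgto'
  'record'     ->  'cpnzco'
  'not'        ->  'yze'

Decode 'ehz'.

two

Every letter moves 11 places later in the alphabet, wrapping around z→a.
Reversing it on ehz: e−11=t, h−11=w, z−11=o.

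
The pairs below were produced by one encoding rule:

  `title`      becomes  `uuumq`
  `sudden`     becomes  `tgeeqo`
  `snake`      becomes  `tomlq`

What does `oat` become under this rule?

amu

The shift depends on letter class: consonant t→u is +1, but vowel i→u is +12. The rule splits by letter class: vowels +12, consonants +1.
Applying it to oat: o(vowel)+12=a, a(vowel)+12=m, t(cons)+1=u.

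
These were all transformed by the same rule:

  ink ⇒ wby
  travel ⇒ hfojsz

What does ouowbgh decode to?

Compare letters: i→w is +14, n→b is +14, k→y is +14 — a constant shift. Every letter moves 14 places later in the alphabet, wrapping around z→a.
Undoing it on ouowbgh: o−14=a, u−14=g, o−14=a, w−14=i, b−14=n, g−14=s, h−14=t.

against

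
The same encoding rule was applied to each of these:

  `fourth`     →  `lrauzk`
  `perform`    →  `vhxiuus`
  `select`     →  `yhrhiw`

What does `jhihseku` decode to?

december

Shifts by position in fourth: pos 0: f→l (+6), pos 1: o→r (+3), pos 2: u→a (+6), pos 3: r→u (+3) — repeating every 2. The shifts repeat in a cycle of length 2: positions 0,1,… shift by +6, +3, then the pattern repeats.
Reversing it on jhihseku: j−6=d, h−3=e, i−6=c, h−3=e, s−6=m, e−3=b, k−6=e, u−3=r.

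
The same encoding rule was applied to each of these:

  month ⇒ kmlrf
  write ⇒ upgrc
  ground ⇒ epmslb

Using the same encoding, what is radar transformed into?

Each letter is shifted forward by 24 in the alphabet (a Caesar shift of +24).
For radar: r+24=p, a+24=y, d+24=b, a+24=y, r+24=p.

pybyp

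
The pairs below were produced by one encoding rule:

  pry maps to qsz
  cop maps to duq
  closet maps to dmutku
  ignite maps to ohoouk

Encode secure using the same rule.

Two shifts are in play — +6 for a/e/i/o/u, +1 for every other letter.
For secure: s(cons)+1=t, e(vowel)+6=k, c(cons)+1=d, u(vowel)+6=a, r(cons)+1=s, e(vowel)+6=k.

tkdask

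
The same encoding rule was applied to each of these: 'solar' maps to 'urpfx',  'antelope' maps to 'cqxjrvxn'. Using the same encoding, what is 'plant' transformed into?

roesz

In solar: s→u is +2, o→r is +3, l→p is +4, a→f is +5 — the shift increases by 1 each position. Letter i (0-indexed) is shifted by i+2, so successive shifts are 2, 3, 4, ….
On plant: p+2=r, l+3=o, a+4=e, n+5=s, t+6=z.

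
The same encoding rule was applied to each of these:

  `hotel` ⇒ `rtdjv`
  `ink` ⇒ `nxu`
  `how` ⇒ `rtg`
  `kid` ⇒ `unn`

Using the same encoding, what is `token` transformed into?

dtujx

Vowels shift forward by 5 and consonants shift forward by 10.
Applying it to token: t(cons)+10=d, o(vowel)+5=t, k(cons)+10=u, e(vowel)+5=j, n(cons)+10=x.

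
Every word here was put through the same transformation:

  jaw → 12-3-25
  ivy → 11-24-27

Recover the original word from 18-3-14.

Each letter is replaced by its alphabet position (a=1..z=26) + 2.
Decoding 18-3-14: 18→(18−2)÷1=16=p, 3→(3−2)÷1=1=a, 14→(14−2)÷1=12=l.

pal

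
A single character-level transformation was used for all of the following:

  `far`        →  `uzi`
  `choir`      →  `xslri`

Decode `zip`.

ark

Each pair mirrors across the alphabet (f↔u, a↔z, r↔i): positions sum to 25. Letters are reflected about the middle of the alphabet (position → 25−position): Atbash.
Undoing it on zip: z↔a, i↔r, p↔k.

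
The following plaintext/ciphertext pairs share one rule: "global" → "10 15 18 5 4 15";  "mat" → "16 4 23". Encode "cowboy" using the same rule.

6 18 26 5 18 28

g is letter #7 and maps to 10: an offset of 3. Letters become their 1-based position plus 3 (so a→4, b→5, …).
On cowboy: c=3→6, o=15→18, w=23→26, b=2→5, o=15→18, y=25→28.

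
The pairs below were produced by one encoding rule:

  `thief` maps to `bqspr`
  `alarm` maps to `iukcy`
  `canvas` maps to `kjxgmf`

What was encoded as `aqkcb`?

sharp

The shift increases by 1 at each position, starting from +8: 8, 9, 10, ….
Reversing it on aqkcb: a−8=s, q−9=h, k−10=a, c−11=r, b−12=p.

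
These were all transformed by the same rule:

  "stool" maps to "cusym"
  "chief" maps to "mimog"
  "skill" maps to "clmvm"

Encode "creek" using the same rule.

msiol

A repeating key of period 3 is used — shifts +10, +1, +4 over and over.
On creek: c+10=m, r+1=s, e+4=i, e+10=o, k+1=l.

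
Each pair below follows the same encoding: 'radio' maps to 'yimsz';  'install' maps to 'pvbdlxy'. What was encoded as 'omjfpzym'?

Each letter shifts forward by (position + 7), i.e. 7, 8, 9, … — the shift grows by one for each successive letter.
Reversing it on omjfpzym: o−7=h, m−8=e, j−9=a, f−10=v, p−11=e, z−12=n, y−13=l, m−14=y.

heavenly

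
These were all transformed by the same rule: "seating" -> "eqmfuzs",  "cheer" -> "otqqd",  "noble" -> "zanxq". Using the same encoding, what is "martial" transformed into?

Compare letters: s→e is +12, e→q is +12, a→m is +12 — a constant shift. It's a constant shift of +12 (ROT12).
For martial: m+12=y, a+12=m, r+12=d, t+12=f, i+12=u, a+12=m, l+12=x.

ymdfumx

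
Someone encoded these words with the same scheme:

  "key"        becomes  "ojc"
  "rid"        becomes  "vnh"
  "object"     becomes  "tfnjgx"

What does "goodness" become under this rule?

ktthrjww

The shift depends on letter class: consonant k→o is +4, but vowel e→j is +5. Two shifts are in play — +5 for a/e/i/o/u, +4 for every other letter.
On goodness: g(cons)+4=k, o(vowel)+5=t, o(vowel)+5=t, d(cons)+4=h, n(cons)+4=r, e(vowel)+5=j, s(cons)+4=w, s(cons)+4=w.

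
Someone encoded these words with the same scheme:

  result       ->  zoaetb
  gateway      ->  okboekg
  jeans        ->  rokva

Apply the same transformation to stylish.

abgtsap

The rule splits by letter class: vowels +10, consonants +8.
On stylish: s(cons)+8=a, t(cons)+8=b, y(cons)+8=g, l(cons)+8=t, i(vowel)+10=s, s(cons)+8=a, h(cons)+8=p.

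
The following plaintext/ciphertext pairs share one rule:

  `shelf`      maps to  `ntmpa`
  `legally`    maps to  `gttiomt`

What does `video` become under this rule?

Read the word backwards and shift each letter +8.
Applying it to video: reverse → oediv; then shift: o+8=w, e+8=m, d+8=l, i+8=q, v+8=d.

wmlqd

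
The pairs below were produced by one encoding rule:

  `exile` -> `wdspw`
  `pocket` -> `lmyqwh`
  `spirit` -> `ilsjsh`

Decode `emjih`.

Each letter's alphabet position (a=0..z=25) is mapped through 25·x+0 mod 26 — an affine cipher.
Undoing it on emjih: e(4)→25·(4−0)≡22=w; m(12)→25·(12−0)≡14=o; j(9)→25·(9−0)≡17=r; i(8)→25·(8−0)≡18=s; h(7)→25·(7−0)≡19=t (all mod 26).

worst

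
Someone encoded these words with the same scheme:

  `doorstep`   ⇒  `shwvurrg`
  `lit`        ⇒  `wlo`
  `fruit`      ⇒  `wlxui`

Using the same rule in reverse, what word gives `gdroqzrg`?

download

The word is reversed, then every letter is shifted forward by 3.
Decoding gdroqzrg: shift back: g−3=d, d−3=a, r−3=o, o−3=l, q−3=n, z−3=w, r−3=o, g−3=d → daolnwod; then reverse → download.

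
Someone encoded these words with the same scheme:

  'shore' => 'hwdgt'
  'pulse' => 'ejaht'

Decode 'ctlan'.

newly

This is a Caesar cipher with shift 15.
Reversing it on ctlan: c−15=n, t−15=e, l−15=w, a−15=l, n−15=y.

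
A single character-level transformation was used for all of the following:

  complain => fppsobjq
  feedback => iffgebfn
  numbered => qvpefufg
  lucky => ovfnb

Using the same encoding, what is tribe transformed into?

The shift depends on letter class: consonant c→f is +3, but vowel o→p is +1. Vowels shift forward by 1 and consonants shift forward by 3.
Applying it to tribe: t(cons)+3=w, r(cons)+3=u, i(vowel)+1=j, b(cons)+3=e, e(vowel)+1=f.

wujef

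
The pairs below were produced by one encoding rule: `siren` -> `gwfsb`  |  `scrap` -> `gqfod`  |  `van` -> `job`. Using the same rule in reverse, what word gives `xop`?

Compare letters: s→g is +14, i→w is +14, r→f is +14 — a constant shift. Each letter is shifted forward by 14 in the alphabet (a Caesar shift of +14).
Reversing it on xop: x−14=j, o−14=a, p−14=b.

jab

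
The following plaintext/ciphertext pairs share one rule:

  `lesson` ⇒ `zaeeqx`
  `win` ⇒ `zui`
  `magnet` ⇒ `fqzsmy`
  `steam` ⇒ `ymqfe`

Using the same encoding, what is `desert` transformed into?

The output letters match the input read backwards, each shifted +12: lesson reversed is nossel. Read the word backwards and shift each letter +12.
For desert: reverse → tresed; then shift: t+12=f, r+12=d, e+12=q, s+12=e, e+12=q, d+12=p.

fdqeqp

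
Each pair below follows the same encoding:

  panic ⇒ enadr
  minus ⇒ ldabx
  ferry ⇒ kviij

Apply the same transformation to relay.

ivwnj

p(15)→e(4) and a(0)→n(13) fit y≡15x+13 (mod 26); the inverse of 15 mod 26 is 7. This is an affine cipher: with a=0,…,z=25, each position x becomes (15x+13) mod 26.
On relay: r(17)→15·17+13≡8=i; e(4)→15·4+13≡21=v; l(11)→15·11+13≡22=w; a(0)→15·0+13≡13=n; y(24)→15·24+13≡9=j (all mod 26).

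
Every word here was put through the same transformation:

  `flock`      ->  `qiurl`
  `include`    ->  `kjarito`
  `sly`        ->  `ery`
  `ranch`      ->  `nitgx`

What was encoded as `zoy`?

sit

The output letters match the input read backwards, each shifted +6: flock reversed is kcolf. Read the word backwards and shift each letter +6.
Decoding zoy: shift back: z−6=t, o−6=i, y−6=s → tis; then reverse → sit.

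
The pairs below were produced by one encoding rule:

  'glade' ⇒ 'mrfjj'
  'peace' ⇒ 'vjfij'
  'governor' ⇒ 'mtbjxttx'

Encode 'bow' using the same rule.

htc

The shift depends on letter class: consonant g→m is +6, but vowel a→f is +5. The rule splits by letter class: vowels +5, consonants +6.
On bow: b(cons)+6=h, o(vowel)+5=t, w(cons)+6=c.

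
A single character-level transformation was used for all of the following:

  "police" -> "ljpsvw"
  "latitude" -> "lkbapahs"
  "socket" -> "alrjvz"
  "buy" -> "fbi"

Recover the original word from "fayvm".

Two steps: reverse the string, then apply a Caesar shift of +7.
Undoing it on fayvm: shift back: f−7=y, a−7=t, y−7=r, v−7=o, m−7=f → ytrof; then reverse → forty.

forty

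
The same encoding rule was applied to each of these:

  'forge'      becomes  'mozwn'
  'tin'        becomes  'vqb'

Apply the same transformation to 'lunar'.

zivct

The output letters match the input read backwards, each shifted +8: forge reversed is egrof. Read the word backwards and shift each letter +8.
Applying it to lunar: reverse → ranul; then shift: r+8=z, a+8=i, n+8=v, u+8=c, l+8=t.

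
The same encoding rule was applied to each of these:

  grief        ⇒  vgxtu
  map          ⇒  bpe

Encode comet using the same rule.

Compare letters: g→v is +15, r→g is +15, i→x is +15 — a constant shift. Each letter is shifted forward by 15 in the alphabet (a Caesar shift of +15).
Applying it to comet: c+15=r, o+15=d, m+15=b, e+15=t, t+15=i.

rdbti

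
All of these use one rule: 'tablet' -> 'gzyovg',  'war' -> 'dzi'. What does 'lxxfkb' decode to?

Each pair mirrors across the alphabet (t↔g, a↔z, b↔y): positions sum to 25. Letters are reflected about the middle of the alphabet (position → 25−position): Atbash.
Undoing it on lxxfkb: l↔o, x↔c, x↔c, f↔u, k↔p, b↔y.

occupy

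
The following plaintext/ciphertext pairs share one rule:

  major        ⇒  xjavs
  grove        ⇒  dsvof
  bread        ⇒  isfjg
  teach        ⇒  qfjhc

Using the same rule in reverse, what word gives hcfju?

cheap

m(12)→x(23) and a(0)→j(9) fit y≡25x+9 (mod 26); the inverse of 25 mod 26 is 25. Each letter's alphabet position (a=0..z=25) is mapped through 25·x+9 mod 26 — an affine cipher.
Decoding hcfju: h(7)→25·(7−9)≡2=c; c(2)→25·(2−9)≡7=h; f(5)→25·(5−9)≡4=e; j(9)→25·(9−9)≡0=a; u(20)→25·(20−9)≡15=p (all mod 26).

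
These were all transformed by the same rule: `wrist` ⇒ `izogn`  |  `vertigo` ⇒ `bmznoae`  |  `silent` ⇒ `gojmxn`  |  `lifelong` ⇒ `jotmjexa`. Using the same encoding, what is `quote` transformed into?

w(22)→i(8) and r(17)→z(25) fit y≡7x+10 (mod 26); the inverse of 7 mod 26 is 15. Treating letters as 0–25, the rule is x ↦ 7x + 10 (mod 26).
For quote: q(16)→7·16+10≡18=s; u(20)→7·20+10≡20=u; o(14)→7·14+10≡4=e; t(19)→7·19+10≡13=n; e(4)→7·4+10≡12=m (all mod 26).

suenm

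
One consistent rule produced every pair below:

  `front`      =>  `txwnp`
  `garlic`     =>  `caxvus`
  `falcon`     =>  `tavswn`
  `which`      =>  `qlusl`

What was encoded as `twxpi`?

f(5)→t(19) and r(17)→x(23) fit y≡9x+0 (mod 26); the inverse of 9 mod 26 is 3. Treating letters as 0–25, the rule is x ↦ 9x + 0 (mod 26).
Undoing it on twxpi: t(19)→3·(19−0)≡5=f; w(22)→3·(22−0)≡14=o; x(23)→3·(23−0)≡17=r; p(15)→3·(15−0)≡19=t; i(8)→3·(8−0)≡24=y (all mod 26).

forty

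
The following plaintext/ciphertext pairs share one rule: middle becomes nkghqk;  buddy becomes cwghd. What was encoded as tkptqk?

simple

Each letter shifts forward by (position + 1), i.e. 1, 2, 3, … — the shift grows by one for each successive letter.
Undoing it on tkptqk: t−1=s, k−2=i, p−3=m, t−4=p, q−5=l, k−6=e.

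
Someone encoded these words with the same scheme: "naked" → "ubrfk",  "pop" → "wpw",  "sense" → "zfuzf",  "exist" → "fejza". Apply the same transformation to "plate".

The shift depends on letter class: consonant n→u is +7, but vowel a→b is +1. The rule splits by letter class: vowels +1, consonants +7.
Applying it to plate: p(cons)+7=w, l(cons)+7=s, a(vowel)+1=b, t(cons)+7=a, e(vowel)+1=f.

wsbaf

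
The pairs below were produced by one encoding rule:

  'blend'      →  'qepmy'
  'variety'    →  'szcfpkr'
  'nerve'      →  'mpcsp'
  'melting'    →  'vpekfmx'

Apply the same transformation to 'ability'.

zqfefkr

b(1)→q(16) and l(11)→e(4) fit y≡17x+25 (mod 26); the inverse of 17 mod 26 is 23. This is an affine cipher: with a=0,…,z=25, each position x becomes (17x+25) mod 26.
For ability: a(0)→17·0+25≡25=z; b(1)→17·1+25≡16=q; i(8)→17·8+25≡5=f; l(11)→17·11+25≡4=e; i(8)→17·8+25≡5=f; t(19)→17·19+25≡10=k; y(24)→17·24+25≡17=r (all mod 26).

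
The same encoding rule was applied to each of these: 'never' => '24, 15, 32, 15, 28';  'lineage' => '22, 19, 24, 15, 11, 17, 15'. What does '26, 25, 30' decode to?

Letters become their 1-based position plus 10 (so a→11, b→12, …).
Undoing it on 26, 25, 30: 26→(26−10)÷1=16=p, 25→(25−10)÷1=15=o, 30→(30−10)÷1=20=t.

pot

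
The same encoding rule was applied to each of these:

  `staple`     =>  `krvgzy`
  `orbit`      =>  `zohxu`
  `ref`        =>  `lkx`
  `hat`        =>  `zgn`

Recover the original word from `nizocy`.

Read the word backwards and shift each letter +6.
Decoding nizocy: shift back: n−6=h, i−6=c, z−6=t, o−6=i, c−6=w, y−6=s → hctiws; then reverse → switch.

switch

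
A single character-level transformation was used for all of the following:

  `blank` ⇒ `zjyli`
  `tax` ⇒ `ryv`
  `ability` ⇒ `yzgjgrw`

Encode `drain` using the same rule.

Compare letters: b→z is +24, l→j is +24, a→y is +24 — a constant shift. It's a constant shift of +24 (ROT24).
On drain: d+24=b, r+24=p, a+24=y, i+24=g, n+24=l.

bpygl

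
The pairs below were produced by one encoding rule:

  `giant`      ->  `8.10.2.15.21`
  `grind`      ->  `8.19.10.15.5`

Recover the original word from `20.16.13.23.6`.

g is letter #7 and maps to 8: an offset of 1. Each letter is replaced by its alphabet position (a=1..z=26) + 1.
Undoing it on 20.16.13.23.6: 20→(20−1)÷1=19=s, 16→(16−1)÷1=15=o, 13→(13−1)÷1=12=l, 23→(23−1)÷1=22=v, 6→(6−1)÷1=5=e.

solve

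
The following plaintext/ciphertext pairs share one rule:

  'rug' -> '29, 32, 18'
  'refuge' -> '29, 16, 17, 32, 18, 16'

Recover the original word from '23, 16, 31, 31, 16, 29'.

r is letter #18 and maps to 29: an offset of 11. Each letter is replaced by its alphabet position (a=1..z=26) + 11.
Undoing it on 23, 16, 31, 31, 16, 29: 23→(23−11)÷1=12=l, 16→(16−11)÷1=5=e, 31→(31−11)÷1=20=t, 31→(31−11)÷1=20=t, 16→(16−11)÷1=5=e, 29→(29−11)÷1=18=r.

letter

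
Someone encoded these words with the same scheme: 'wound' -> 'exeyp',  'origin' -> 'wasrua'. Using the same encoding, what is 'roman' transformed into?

In wound: w→e is +8, o→x is +9, u→e is +10, n→y is +11 — the shift increases by 1 each position. Letter i (0-indexed) is shifted by i+8, so successive shifts are 8, 9, 10, ….
For roman: r+8=z, o+9=x, m+10=w, a+11=l, n+12=z.

zxwlz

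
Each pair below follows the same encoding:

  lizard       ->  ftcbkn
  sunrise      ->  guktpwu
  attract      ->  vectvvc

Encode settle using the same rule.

gnvvgu

The output letters match the input read backwards, each shifted +2: lizard reversed is drazil. Read the word backwards and shift each letter +2.
For settle: reverse → elttes; then shift: e+2=g, l+2=n, t+2=v, t+2=v, e+2=g, s+2=u.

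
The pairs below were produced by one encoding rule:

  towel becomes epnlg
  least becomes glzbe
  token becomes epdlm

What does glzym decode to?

This is an affine cipher: with a=0,…,z=25, each position x becomes (3x+25) mod 26.
Undoing it on glzym: g(6)→9·(6−25)≡11=l; l(11)→9·(11−25)≡4=e; z(25)→9·(25−25)≡0=a; y(24)→9·(24−25)≡17=r; m(12)→9·(12−25)≡13=n (all mod 26).

learn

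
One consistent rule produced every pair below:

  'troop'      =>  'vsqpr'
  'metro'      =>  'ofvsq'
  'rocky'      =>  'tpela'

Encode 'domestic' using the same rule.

The shifts repeat in a cycle of length 2: positions 0,1,… shift by +2, +1, then the pattern repeats.
Applying it to domestic: d+2=f, o+1=p, m+2=o, e+1=f, s+2=u, t+1=u, i+2=k, c+1=d.

fpofuukd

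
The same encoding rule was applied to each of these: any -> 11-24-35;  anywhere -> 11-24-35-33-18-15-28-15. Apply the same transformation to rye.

28-35-15

a is letter #1 and maps to 11: an offset of 10. The number is (letter's place in the alphabet, a=1) + 10.
On rye: r=18→28, y=25→35, e=5→15.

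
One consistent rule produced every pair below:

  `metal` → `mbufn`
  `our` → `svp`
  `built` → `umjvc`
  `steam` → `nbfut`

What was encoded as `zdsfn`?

The output letters match the input read backwards, each shifted +1: metal reversed is latem. The word is reversed, then every letter is shifted forward by 1.
Decoding zdsfn: shift back: z−1=y, d−1=c, s−1=r, f−1=e, n−1=m → ycrem; then reverse → mercy.

mercy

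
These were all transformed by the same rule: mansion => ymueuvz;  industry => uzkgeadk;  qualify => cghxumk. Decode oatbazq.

Shifts by position in mansion: pos 0: m→y (+12), pos 1: a→m (+12), pos 2: n→u (+7), pos 3: s→e (+12), pos 4: i→u (+12), pos 5: o→v (+7) — repeating every 3. The shifts repeat in a cycle of length 3: positions 0,1,… shift by +12, +12, +7, then the pattern repeats.
Undoing it on oatbazq: o−12=c, a−12=o, t−7=m, b−12=p, a−12=o, z−7=s, q−12=e.

compose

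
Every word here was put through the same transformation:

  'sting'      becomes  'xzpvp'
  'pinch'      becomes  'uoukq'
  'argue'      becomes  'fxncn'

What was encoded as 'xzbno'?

stuff

In sting: s→x is +5, t→z is +6, i→p is +7, n→v is +8 — the shift increases by 1 each position. The shift increases by 1 at each position, starting from +5: 5, 6, 7, ….
Undoing it on xzbno: x−5=s, z−6=t, b−7=u, n−8=f, o−9=f.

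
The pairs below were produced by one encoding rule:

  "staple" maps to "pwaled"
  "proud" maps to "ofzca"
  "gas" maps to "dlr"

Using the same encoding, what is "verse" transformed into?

The output letters match the input read backwards, each shifted +11: staple reversed is elpats. Read the word backwards and shift each letter +11.
For verse: reverse → esrev; then shift: e+11=p, s+11=d, r+11=c, e+11=p, v+11=g.

pdcpg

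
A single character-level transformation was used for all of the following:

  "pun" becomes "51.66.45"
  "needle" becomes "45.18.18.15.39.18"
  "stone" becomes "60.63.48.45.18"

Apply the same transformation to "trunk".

63.57.66.45.36

p(#16)→51 and u(#21)→66: differences scale by 3, so n = 3·pos + 3. With a=1..z=26, the number is 3·pos + 3.
For trunk: t=20→63, r=18→57, u=21→66, n=14→45, k=11→36.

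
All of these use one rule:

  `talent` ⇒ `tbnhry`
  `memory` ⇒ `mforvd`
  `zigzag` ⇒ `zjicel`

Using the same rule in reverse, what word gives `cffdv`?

In talent: t→t is +0, a→b is +1, l→n is +2, e→h is +3 — the shift increases by 1 each position. Each letter shifts forward by its position index (0, 1, 2, …) — the shift grows by one for each successive letter.
Decoding cffdv: c−0=c, f−1=e, f−2=d, d−3=a, v−4=r.

cedar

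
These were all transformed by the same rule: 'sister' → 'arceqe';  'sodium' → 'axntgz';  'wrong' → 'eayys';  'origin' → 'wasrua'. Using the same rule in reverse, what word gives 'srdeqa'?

In sister: s→a is +8, i→r is +9, s→c is +10, t→e is +11 — the shift increases by 1 each position. The shift increases by 1 at each position, starting from +8: 8, 9, 10, ….
Undoing it on srdeqa: s−8=k, r−9=i, d−10=t, e−11=t, q−12=e, a−13=n.

kitten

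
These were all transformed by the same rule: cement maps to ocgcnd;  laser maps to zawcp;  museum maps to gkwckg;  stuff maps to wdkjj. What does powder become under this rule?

buyvcp

Each letter's alphabet position (a=0..z=25) is mapped through 7·x+0 mod 26 — an affine cipher.
For powder: p(15)→7·15+0≡1=b; o(14)→7·14+0≡20=u; w(22)→7·22+0≡24=y; d(3)→7·3+0≡21=v; e(4)→7·4+0≡2=c; r(17)→7·17+0≡15=p (all mod 26).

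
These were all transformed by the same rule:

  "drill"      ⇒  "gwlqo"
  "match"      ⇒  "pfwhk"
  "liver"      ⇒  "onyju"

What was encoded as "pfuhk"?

march

Shifts by position in drill: pos 0: d→g (+3), pos 1: r→w (+5), pos 2: i→l (+3), pos 3: l→q (+5) — repeating every 2. A repeating key of period 2 is used — shifts +3, +5 over and over.
Decoding pfuhk: p−3=m, f−5=a, u−3=r, h−5=c, k−3=h.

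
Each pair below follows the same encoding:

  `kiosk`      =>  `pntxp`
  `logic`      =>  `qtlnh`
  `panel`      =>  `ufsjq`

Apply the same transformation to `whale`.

bmfqj

Every letter moves 5 places later in the alphabet, wrapping around z→a.
Applying it to whale: w+5=b, h+5=m, a+5=f, l+5=q, e+5=j.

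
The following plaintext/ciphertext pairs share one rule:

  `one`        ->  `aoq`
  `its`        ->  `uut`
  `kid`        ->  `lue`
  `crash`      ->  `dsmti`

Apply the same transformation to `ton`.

Two shifts are in play — +12 for a/e/i/o/u, +1 for every other letter.
On ton: t(cons)+1=u, o(vowel)+12=a, n(cons)+1=o.

uao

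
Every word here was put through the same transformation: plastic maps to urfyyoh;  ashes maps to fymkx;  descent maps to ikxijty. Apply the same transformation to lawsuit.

The shifts repeat in a cycle of length 2: positions 0,1,… shift by +5, +6, then the pattern repeats.
On lawsuit: l+5=q, a+6=g, w+5=b, s+6=y, u+5=z, i+6=o, t+5=y.

qgbyzoy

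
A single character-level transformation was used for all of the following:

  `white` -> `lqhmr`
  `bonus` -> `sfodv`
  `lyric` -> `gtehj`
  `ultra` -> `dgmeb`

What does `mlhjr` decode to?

w(22)→l(11) and h(7)→q(16) fit y≡17x+1 (mod 26); the inverse of 17 mod 26 is 23. Each letter's alphabet position (a=0..z=25) is mapped through 17·x+1 mod 26 — an affine cipher.
Decoding mlhjr: m(12)→23·(12−1)≡19=t; l(11)→23·(11−1)≡22=w; h(7)→23·(7−1)≡8=i; j(9)→23·(9−1)≡2=c; r(17)→23·(17−1)≡4=e (all mod 26).

twice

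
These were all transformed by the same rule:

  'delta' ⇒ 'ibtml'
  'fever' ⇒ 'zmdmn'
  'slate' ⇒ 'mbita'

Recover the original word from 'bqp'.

hit

The output letters match the input read backwards, each shifted +8: delta reversed is atled. The word is reversed, then every letter is shifted forward by 8.
Reversing it on bqp: shift back: b−8=t, q−8=i, p−8=h → tih; then reverse → hit.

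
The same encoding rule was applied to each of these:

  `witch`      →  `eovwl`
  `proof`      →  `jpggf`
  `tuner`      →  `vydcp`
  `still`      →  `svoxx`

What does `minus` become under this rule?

w(22)→e(4) and i(8)→o(14) fit y≡3x+16 (mod 26); the inverse of 3 mod 26 is 9. This is an affine cipher: with a=0,…,z=25, each position x becomes (3x+16) mod 26.
On minus: m(12)→3·12+16≡0=a; i(8)→3·8+16≡14=o; n(13)→3·13+16≡3=d; u(20)→3·20+16≡24=y; s(18)→3·18+16≡18=s (all mod 26).

aodys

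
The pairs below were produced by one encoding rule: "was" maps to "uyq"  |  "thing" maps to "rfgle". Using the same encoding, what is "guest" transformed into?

escqr

Each letter is shifted forward by 24 in the alphabet (a Caesar shift of +24).
On guest: g+24=e, u+24=s, e+24=c, s+24=q, t+24=r.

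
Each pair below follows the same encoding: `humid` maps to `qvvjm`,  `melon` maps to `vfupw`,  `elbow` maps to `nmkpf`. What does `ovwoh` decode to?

funny

The shifts repeat in a cycle of length 2: positions 0,1,… shift by +9, +1, then the pattern repeats.
Undoing it on ovwoh: o−9=f, v−1=u, w−9=n, o−1=n, h−9=y.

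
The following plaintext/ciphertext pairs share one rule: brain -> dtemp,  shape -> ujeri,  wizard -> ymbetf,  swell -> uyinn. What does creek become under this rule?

The shift depends on letter class: consonant b→d is +2, but vowel a→e is +4. Two shifts are in play — +4 for a/e/i/o/u, +2 for every other letter.
On creek: c(cons)+2=e, r(cons)+2=t, e(vowel)+4=i, e(vowel)+4=i, k(cons)+2=m.

etiim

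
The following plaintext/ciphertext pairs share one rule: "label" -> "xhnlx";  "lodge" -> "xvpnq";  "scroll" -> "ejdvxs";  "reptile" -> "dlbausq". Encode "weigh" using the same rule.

ilunt

The shifts repeat in a cycle of length 2: positions 0,1,… shift by +12, +7, then the pattern repeats.
For weigh: w+12=i, e+7=l, i+12=u, g+7=n, h+12=t.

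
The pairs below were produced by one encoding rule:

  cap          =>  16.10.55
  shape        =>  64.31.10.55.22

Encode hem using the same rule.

c(#3)→16 and a(#1)→10: differences scale by 3, so n = 3·pos + 7. The formula is n = 3×(alphabet index, a=1) + 7.
Applying it to hem: h=8→31, e=5→22, m=13→46.

31.22.46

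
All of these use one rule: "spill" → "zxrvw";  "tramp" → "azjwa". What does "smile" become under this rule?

In spill: s→z is +7, p→x is +8, i→r is +9, l→v is +10 — the shift increases by 1 each position. The shift increases by 1 at each position, starting from +7: 7, 8, 9, ….
Applying it to smile: s+7=z, m+8=u, i+9=r, l+10=v, e+11=p.

zurvp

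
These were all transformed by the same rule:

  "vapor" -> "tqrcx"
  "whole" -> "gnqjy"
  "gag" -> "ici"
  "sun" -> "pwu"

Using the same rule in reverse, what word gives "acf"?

day

Read the word backwards and shift each letter +2.
Decoding acf: shift back: a−2=y, c−2=a, f−2=d → yad; then reverse → day.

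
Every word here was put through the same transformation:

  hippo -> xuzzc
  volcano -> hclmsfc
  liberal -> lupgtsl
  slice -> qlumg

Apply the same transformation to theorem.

nxgctgi

h(7)→x(23) and i(8)→u(20) fit y≡23x+18 (mod 26); the inverse of 23 mod 26 is 17. This is an affine cipher: with a=0,…,z=25, each position x becomes (23x+18) mod 26.
For theorem: t(19)→23·19+18≡13=n; h(7)→23·7+18≡23=x; e(4)→23·4+18≡6=g; o(14)→23·14+18≡2=c; r(17)→23·17+18≡19=t; e(4)→23·4+18≡6=g; m(12)→23·12+18≡8=i (all mod 26).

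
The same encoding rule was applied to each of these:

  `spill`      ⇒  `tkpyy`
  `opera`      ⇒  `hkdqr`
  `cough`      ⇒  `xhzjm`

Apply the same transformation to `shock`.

This is an affine cipher: with a=0,…,z=25, each position x becomes (3x+17) mod 26.
On shock: s(18)→3·18+17≡19=t; h(7)→3·7+17≡12=m; o(14)→3·14+17≡7=h; c(2)→3·2+17≡23=x; k(10)→3·10+17≡21=v (all mod 26).

tmhxv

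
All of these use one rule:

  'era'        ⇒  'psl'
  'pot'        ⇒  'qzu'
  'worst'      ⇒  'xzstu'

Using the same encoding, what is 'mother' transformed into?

nzuips

The shift depends on letter class: consonant r→s is +1, but vowel e→p is +11. Vowels shift forward by 11 and consonants shift forward by 1.
For mother: m(cons)+1=n, o(vowel)+11=z, t(cons)+1=u, h(cons)+1=i, e(vowel)+11=p, r(cons)+1=s.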